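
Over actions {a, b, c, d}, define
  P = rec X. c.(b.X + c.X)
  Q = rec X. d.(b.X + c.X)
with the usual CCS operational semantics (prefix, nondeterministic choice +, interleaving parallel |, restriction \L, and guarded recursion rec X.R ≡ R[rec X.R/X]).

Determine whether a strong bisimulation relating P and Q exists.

P's transition system — 2 states:
  p0 = rec X. c.(b.X + c.X) | -c-> p1
  p1 = b.(rec X. c.(b.X + c.X)) + c.(rec X. c.(b.X + c.X)) | -b-> p0, -c-> p0
Q's transition system — 2 states:
  q0 = rec X. d.(b.X + c.X) | -d-> q1
  q1 = b.(rec X. d.(b.X + c.X)) + c.(rec X. d.(b.X + c.X)) | -b-> q0, -c-> q0
Partition-refinement fixed point:
  B0 = {p0}
  B1 = {p1}
  B2 = {q0}
  B3 = {q1}
p0 ∈ B0, q0 ∈ B2 → different blocks

P ≁ Q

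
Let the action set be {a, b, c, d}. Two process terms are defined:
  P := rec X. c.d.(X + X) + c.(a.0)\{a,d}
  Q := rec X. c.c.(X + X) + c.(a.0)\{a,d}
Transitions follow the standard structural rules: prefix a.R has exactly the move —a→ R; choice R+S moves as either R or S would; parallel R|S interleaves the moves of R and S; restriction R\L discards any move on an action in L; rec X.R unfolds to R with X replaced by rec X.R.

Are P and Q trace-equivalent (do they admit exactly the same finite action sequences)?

NO — witness ⟨cd⟩

P's transition system — 4 states:
  s0 = rec X. c.d.(X + X) + c.(a.0)\{a,d} → =c=> s1, =c=> s2
  s1 = (a.0)\{a,d} → deadlocked
  s2 = d.((rec X. c.d.(X + X) + c.(a.0)\{a,d}) + (rec X. c.d.(X + X) + c.(a.0)\{a,d})) → =d=> s3
  s3 = (rec X. c.d.(X + X) + c.(a.0)\{a,d}) + (rec X. c.d.(X + X) + c.(a.0)\{a,d}) → =c=> s1, =c=> s2
Q's transition system — 4 states:
  t0 = rec X. c.c.(X + X) + c.(a.0)\{a,d} → =c=> t1, =c=> t2
  t1 = (a.0)\{a,d} → deadlocked
  t2 = c.((rec X. c.c.(X + X) + c.(a.0)\{a,d}) + (rec X. c.c.(X + X) + c.(a.0)\{a,d})) → =c=> t3
  t3 = (rec X. c.c.(X + X) + c.(a.0)\{a,d}) + (rec X. c.c.(X + X) + c.(a.0)\{a,d}) → =c=> t1, =c=> t2
Trace ⟨cd⟩ through P, begin at {s0}:
  after c @ step 1: {s1, s2}
  after d @ step 2: {s3}
  — P admits the full trace.
Trace ⟨cd⟩ through Q, begin at {t0}:
  after c @ step 1: {t1, t2}
  after d @ step 2: ∅  — Q cannot continue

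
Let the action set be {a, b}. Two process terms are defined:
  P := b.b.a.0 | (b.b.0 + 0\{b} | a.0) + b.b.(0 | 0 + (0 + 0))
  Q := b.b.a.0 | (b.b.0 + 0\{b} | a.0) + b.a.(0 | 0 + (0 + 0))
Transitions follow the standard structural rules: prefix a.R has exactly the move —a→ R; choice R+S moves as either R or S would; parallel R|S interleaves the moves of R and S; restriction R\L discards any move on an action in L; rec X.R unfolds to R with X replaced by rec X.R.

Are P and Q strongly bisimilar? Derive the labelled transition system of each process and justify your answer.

LTS(P): 18 reachable states
  u0 = b.b.a.0 | (b.b.0 + 0\{b} | a.0) + b.b.(0 | 0 + (0 + 0)) has moves —a→ u1, —b→ u2, —b→ u3, —b→ u4
  u1 = b.b.a.0 | (0\{b} | 0) has moves —b→ u5
  u2 = b.(0 | 0 + (0 + 0)) has moves —b→ u6
  u3 = b.a.0 | (b.b.0 + 0\{b} | a.0) has moves —a→ u5, —b→ u7, —b→ u8
  u4 = b.b.a.0 | b.0 has moves —b→ u8, —b→ u9
  u5 = b.a.0 | (0\{b} | 0) has moves —b→ u10
  u6 = 0 | 0 + (0 + 0) has moves stopped
  u7 = a.0 | (b.b.0 + 0\{b} | a.0) has moves —a→ u10, —a→ u11, —b→ u12
  u8 = b.a.0 | b.0 has moves —b→ u12, —b→ u13
  u9 = b.b.a.0 | 0 has moves —b→ u13
  u10 = a.0 | (0\{b} | 0) has moves —a→ u14
  u11 = 0 | (b.b.0 + 0\{b} | a.0) has moves —a→ u14, —b→ u15
  u12 = a.0 | b.0 has moves —a→ u15, —b→ u16
  u13 = b.a.0 | 0 has moves —b→ u16
  u14 = 0 | (0\{b} | 0) has moves stopped
  u15 = 0 | b.0 has moves —b→ u17
  u16 = a.0 | 0 has moves —a→ u17
  u17 = 0 | 0 has moves stopped
LTS(Q): 18 reachable states
  v0 = b.b.a.0 | (b.b.0 + 0\{b} | a.0) + b.a.(0 | 0 + (0 + 0)) has moves —a→ v1, —b→ v2, —b→ v3, —b→ v4
  v1 = b.b.a.0 | (0\{b} | 0) has moves —b→ v5
  v2 = a.(0 | 0 + (0 + 0)) has moves —a→ v6
  v3 = b.a.0 | (b.b.0 + 0\{b} | a.0) has moves —a→ v5, —b→ v7, —b→ v8
  v4 = b.b.a.0 | b.0 has moves —b→ v8, —b→ v9
  v5 = b.a.0 | (0\{b} | 0) has moves —b→ v10
  v6 = 0 | 0 + (0 + 0) has moves stopped
  v7 = a.0 | (b.b.0 + 0\{b} | a.0) has moves —a→ v10, —a→ v11, —b→ v12
  v8 = b.a.0 | b.0 has moves —b→ v12, —b→ v13
  v9 = b.b.a.0 | 0 has moves —b→ v13
  v10 = a.0 | (0\{b} | 0) has moves —a→ v14
  v11 = 0 | (b.b.0 + 0\{b} | a.0) has moves —a→ v14, —b→ v15
  v12 = a.0 | b.0 has moves —a→ v15, —b→ v16
  v13 = b.a.0 | 0 has moves —b→ v16
  v14 = 0 | (0\{b} | 0) has moves stopped
  v15 = 0 | b.0 has moves —b→ v17
  v16 = a.0 | 0 has moves —a→ v17
  v17 = 0 | 0 has moves stopped
Coarsest stable partition (strong bisimilarity classes):
  B0 = {u0}
  B1 = {u3, v3}
  B2 = {u7, v7}
  B3 = {u11, v11}
  B4 = {u15, u2, v15}
  B5 = {u14, u17, u6, v14, v17, v6}
  B6 = {u10, u16, v10, v16, v2}
  B7 = {u12, v12}
  B8 = {u13, u5, v13, v5}
  B9 = {u8, v8}
  B10 = {u4, v4}
  B11 = {u1, u9, v1, v9}
  B12 = {v0}
u0 ∈ B0, v0 ∈ B12 → different blocks

P ≁ Q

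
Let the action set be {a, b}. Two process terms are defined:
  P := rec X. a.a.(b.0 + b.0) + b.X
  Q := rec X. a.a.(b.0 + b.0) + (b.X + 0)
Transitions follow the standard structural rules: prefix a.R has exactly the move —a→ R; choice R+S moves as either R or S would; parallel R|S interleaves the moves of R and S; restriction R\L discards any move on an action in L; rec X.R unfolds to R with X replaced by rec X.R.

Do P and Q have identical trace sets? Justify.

YES

P's transition system — 4 states:
  u0 = rec X. a.a.(b.0 + b.0) + b.X | ··a··> u1, ··b··> u0
  u1 = a.(b.0 + b.0) | ··a··> u2
  u2 = b.0 + b.0 | ··b··> u3
  u3 = 0 | stopped
Q's transition system — 4 states:
  v0 = rec X. a.a.(b.0 + b.0) + (b.X + 0) | ··a··> v1, ··b··> v0
  v1 = a.(b.0 + b.0) | ··a··> v2
  v2 = b.0 + b.0 | ··b··> v3
  v3 = 0 | stopped
Bisimilarity quotient blocks:
  B0 = {u0, v0}
  B1 = {u1, v1}
  B2 = {u2, v2}
  B3 = {u3, v3}
u0 ∈ B0, v0 ∈ B0 → same block
Bisimilar ⇒ trace-equivalent.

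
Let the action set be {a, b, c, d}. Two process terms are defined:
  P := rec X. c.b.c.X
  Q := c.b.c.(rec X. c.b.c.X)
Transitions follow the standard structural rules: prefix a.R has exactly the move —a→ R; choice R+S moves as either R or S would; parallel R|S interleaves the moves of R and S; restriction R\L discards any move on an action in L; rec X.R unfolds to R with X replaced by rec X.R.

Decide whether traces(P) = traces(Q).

LTS(P): 3 reachable states
  m0 = rec X. c.b.c.X | —c→ m1
  m1 = b.c.(rec X. c.b.c.X) | —b→ m2
  m2 = c.(rec X. c.b.c.X) | —c→ m0
LTS(Q): 4 reachable states
  n0 = c.b.c.(rec X. c.b.c.X) | —c→ n1
  n1 = b.c.(rec X. c.b.c.X) | —b→ n2
  n2 = c.(rec X. c.b.c.X) | —c→ n3
  n3 = rec X. c.b.c.X | —c→ n1
Partition-refinement fixed point:
  B0 = {m0, n0, n3}
  B1 = {m1, n1}
  B2 = {m2, n2}
m0 ∈ B0, n0 ∈ B0 → same block
Bisimilar ⇒ trace-equivalent.

YES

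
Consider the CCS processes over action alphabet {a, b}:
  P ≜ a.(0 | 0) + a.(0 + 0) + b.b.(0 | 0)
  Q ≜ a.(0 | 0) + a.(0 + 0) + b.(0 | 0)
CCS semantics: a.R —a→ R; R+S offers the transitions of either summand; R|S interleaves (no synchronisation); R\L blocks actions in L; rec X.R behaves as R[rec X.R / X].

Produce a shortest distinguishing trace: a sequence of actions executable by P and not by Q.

P's transition system — 4 states:
  u0 = a.(0 | 0) + a.(0 + 0) + b.b.(0 | 0) ⊢ ··a··> u1, ··a··> u2, ··b··> u3
  u1 = 0 + 0 ⊢ stopped
  u2 = 0 | 0 ⊢ stopped
  u3 = b.(0 | 0) ⊢ ··b··> u2
Q's transition system — 3 states:
  v0 = a.(0 | 0) + a.(0 + 0) + b.(0 | 0) ⊢ ··a··> v1, ··a··> v2, ··b··> v2
  v1 = 0 + 0 ⊢ stopped
  v2 = 0 | 0 ⊢ stopped
Executing bb from P (initial set {u0}):
  step 1 (b): {u3}
  step 2 (b): {u2}
  ✓ P
Executing bb from Q (initial set {v0}):
  step 1 (b): {v2}
  step 2 (b): ∅  — Q cannot continue

bb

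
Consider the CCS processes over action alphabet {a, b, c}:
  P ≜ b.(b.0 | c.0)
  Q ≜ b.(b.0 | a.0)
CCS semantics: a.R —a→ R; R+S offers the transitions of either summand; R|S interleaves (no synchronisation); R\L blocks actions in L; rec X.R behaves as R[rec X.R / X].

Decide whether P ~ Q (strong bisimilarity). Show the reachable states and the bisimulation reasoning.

NO

Reachable graph of P (5 states):
  s0 = b.(b.0 | c.0) | ··b··> s1
  s1 = b.0 | c.0 | ··b··> s2, ··c··> s3
  s2 = 0 | c.0 | ··c··> s4
  s3 = b.0 | 0 | ··b··> s4
  s4 = 0 | 0 | stopped
Reachable graph of Q (5 states):
  t0 = b.(b.0 | a.0) | ··b··> t1
  t1 = b.0 | a.0 | ··a··> t2, ··b··> t3
  t2 = b.0 | 0 | ··b··> t4
  t3 = 0 | a.0 | ··a··> t4
  t4 = 0 | 0 | stopped
Partition-refinement fixed point:
  B0 = {s0}
  B1 = {s1}
  B2 = {s2}
  B3 = {s4, t4}
  B4 = {s3, t2}
  B5 = {t0}
  B6 = {t1}
  B7 = {t3}
s0 ∈ B0, t0 ∈ B5 → different blocks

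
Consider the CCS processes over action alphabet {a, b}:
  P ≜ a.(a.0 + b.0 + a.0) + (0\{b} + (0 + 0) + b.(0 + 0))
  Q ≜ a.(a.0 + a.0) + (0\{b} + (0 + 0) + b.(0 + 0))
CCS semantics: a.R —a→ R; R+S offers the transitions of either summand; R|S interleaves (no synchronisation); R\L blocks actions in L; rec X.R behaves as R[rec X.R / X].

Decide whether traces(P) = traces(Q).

trace-distinct — witness ⟨ab⟩

Reachable graph of P (4 states):
  p0 = a.(a.0 + b.0 + a.0) + (0\{b} + (0 + 0) + b.(0 + 0)) | =a=> p1, =b=> p2
  p1 = a.0 + b.0 + a.0 | =a=> p3, =b=> p3
  p2 = 0 + 0 | ∅
  p3 = 0 | ∅
Reachable graph of Q (4 states):
  q0 = a.(a.0 + a.0) + (0\{b} + (0 + 0) + b.(0 + 0)) | =a=> q1, =b=> q2
  q1 = a.0 + a.0 | =a=> q3
  q2 = 0 + 0 | ∅
  q3 = 0 | ∅
Executing ab from P (initial set {p0}):
  after a @ step 1: {p1}
  after b @ step 2: {p3}
  ✓ P
Executing ab from Q (initial set {q0}):
  after a @ step 1: {q1}
  after b @ step 2: ∅  — Q cannot continue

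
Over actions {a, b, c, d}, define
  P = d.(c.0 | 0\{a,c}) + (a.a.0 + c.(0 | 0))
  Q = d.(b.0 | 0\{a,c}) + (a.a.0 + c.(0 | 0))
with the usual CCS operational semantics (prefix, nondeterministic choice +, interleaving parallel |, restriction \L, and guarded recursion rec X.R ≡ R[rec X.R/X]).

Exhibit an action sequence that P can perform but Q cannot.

LTS(P): 6 reachable states
  u0 = d.(c.0 | 0\{a,c}) + (a.a.0 + c.(0 | 0)) ⊢ -a-> u1, -c-> u2, -d-> u3
  u1 = a.0 ⊢ -a-> u4
  u2 = 0 | 0 ⊢ (no moves)
  u3 = c.0 | 0\{a,c} ⊢ -c-> u5
  u4 = 0 ⊢ (no moves)
  u5 = 0 | 0\{a,c} ⊢ (no moves)
LTS(Q): 6 reachable states
  v0 = d.(b.0 | 0\{a,c}) + (a.a.0 + c.(0 | 0)) ⊢ -a-> v1, -c-> v2, -d-> v3
  v1 = a.0 ⊢ -a-> v4
  v2 = 0 | 0 ⊢ (no moves)
  v3 = b.0 | 0\{a,c} ⊢ -b-> v5
  v4 = 0 ⊢ (no moves)
  v5 = 0 | 0\{a,c} ⊢ (no moves)
Trace ⟨dc⟩ through P, begin at {u0}:
  [1] d ⇒ {u3}
  [2] c ⇒ {u5}
  ✓ P
Trace ⟨dc⟩ through Q, begin at {v0}:
  [1] d ⇒ {v3}
  [2] c ⇒ ∅  — Q cannot continue

dc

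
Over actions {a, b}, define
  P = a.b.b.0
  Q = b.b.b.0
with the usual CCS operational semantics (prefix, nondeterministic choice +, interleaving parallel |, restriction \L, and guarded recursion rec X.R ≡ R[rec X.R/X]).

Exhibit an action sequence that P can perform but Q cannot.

LTS(P): 4 reachable states
  s0 = a.b.b.0 ⊢ -a-> s1
  s1 = b.b.0 ⊢ -b-> s2
  s2 = b.0 ⊢ -b-> s3
  s3 = 0 ⊢ stopped
LTS(Q): 4 reachable states
  t0 = b.b.b.0 ⊢ -b-> t1
  t1 = b.b.0 ⊢ -b-> t2
  t2 = b.0 ⊢ -b-> t3
  t3 = 0 ⊢ stopped
Trace ⟨a⟩ through P, begin at {s0}:
  step 1 (a): {s1}
  ✓ P
Trace ⟨a⟩ through Q, begin at {t0}:
  step 1 (a): ∅ (Q stuck)

a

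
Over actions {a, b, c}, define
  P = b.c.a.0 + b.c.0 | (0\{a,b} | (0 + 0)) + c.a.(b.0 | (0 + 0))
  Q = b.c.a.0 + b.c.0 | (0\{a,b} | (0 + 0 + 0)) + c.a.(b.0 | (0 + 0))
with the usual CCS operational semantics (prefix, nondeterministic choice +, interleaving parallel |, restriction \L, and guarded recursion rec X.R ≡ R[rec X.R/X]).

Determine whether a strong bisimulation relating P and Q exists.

bisimilar

LTS(P): 9 reachable states
  p0 = b.c.a.0 + b.c.0 | (0\{a,b} | (0 + 0)) + c.a.(b.0 | (0 + 0)) | ··b··> p1, ··b··> p2, ··c··> p3
  p1 = c.0 | (0\{a,b} | (0 + 0)) | ··c··> p4
  p2 = c.a.0 | ··c··> p5
  p3 = a.(b.0 | (0 + 0)) | ··a··> p6
  p4 = 0 | (0\{a,b} | (0 + 0)) | stopped
  p5 = a.0 | ··a··> p7
  p6 = b.0 | (0 + 0) | ··b··> p8
  p7 = 0 | stopped
  p8 = 0 | (0 + 0) | stopped
LTS(Q): 9 reachable states
  q0 = b.c.a.0 + b.c.0 | (0\{a,b} | (0 + 0 + 0)) + c.a.(b.0 | (0 + 0)) | ··b··> q1, ··b··> q2, ··c··> q3
  q1 = c.0 | (0\{a,b} | (0 + 0 + 0)) | ··c··> q4
  q2 = c.a.0 | ··c··> q5
  q3 = a.(b.0 | (0 + 0)) | ··a··> q6
  q4 = 0 | (0\{a,b} | (0 + 0 + 0)) | stopped
  q5 = a.0 | ··a··> q7
  q6 = b.0 | (0 + 0) | ··b··> q8
  q7 = 0 | stopped
  q8 = 0 | (0 + 0) | stopped
Bisimilarity quotient blocks:
  B0 = {p0, q0}
  B1 = {p2, q2}
  B2 = {p5, q5}
  B3 = {p4, p7, p8, q4, q7, q8}
  B4 = {p3, q3}
  B5 = {p6, q6}
  B6 = {p1, q1}
p0 ∈ B0, q0 ∈ B0 → same block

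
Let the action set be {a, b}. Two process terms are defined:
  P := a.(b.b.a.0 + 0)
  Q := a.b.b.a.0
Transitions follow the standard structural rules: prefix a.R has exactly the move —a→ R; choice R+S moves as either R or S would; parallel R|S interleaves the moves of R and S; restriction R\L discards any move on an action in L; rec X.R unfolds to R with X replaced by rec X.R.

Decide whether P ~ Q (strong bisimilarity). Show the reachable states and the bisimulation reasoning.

Reachable graph of P (5 states):
  u0 = a.(b.b.a.0 + 0) ⊢ -a-> u1
  u1 = b.b.a.0 + 0 ⊢ -b-> u2
  u2 = b.a.0 ⊢ -b-> u3
  u3 = a.0 ⊢ -a-> u4
  u4 = 0 ⊢ ·
Reachable graph of Q (5 states):
  v0 = a.b.b.a.0 ⊢ -a-> v1
  v1 = b.b.a.0 ⊢ -b-> v2
  v2 = b.a.0 ⊢ -b-> v3
  v3 = a.0 ⊢ -a-> v4
  v4 = 0 ⊢ ·
Coarsest stable partition (strong bisimilarity classes):
  B0 = {u0, v0}
  B1 = {u1, v1}
  B2 = {u2, v2}
  B3 = {u3, v3}
  B4 = {u4, v4}
u0 ∈ B0, v0 ∈ B0 → same block

P ~ Q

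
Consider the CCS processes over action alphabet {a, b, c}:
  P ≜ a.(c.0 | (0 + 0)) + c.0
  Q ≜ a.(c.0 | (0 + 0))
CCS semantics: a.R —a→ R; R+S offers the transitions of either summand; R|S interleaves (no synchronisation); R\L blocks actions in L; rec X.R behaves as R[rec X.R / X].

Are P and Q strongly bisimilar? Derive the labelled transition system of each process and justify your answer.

not bisimilar

Reachable graph of P (4 states):
  p0 = a.(c.0 | (0 + 0)) + c.0 has moves -a-> p1, -c-> p2
  p1 = c.0 | (0 + 0) has moves -c-> p3
  p2 = 0 has moves (no moves)
  p3 = 0 | (0 + 0) has moves (no moves)
Reachable graph of Q (3 states):
  q0 = a.(c.0 | (0 + 0)) has moves -a-> q1
  q1 = c.0 | (0 + 0) has moves -c-> q2
  q2 = 0 | (0 + 0) has moves (no moves)
Coarsest stable partition (strong bisimilarity classes):
  B0 = {p0}
  B1 = {p1, q1}
  B2 = {p2, p3, q2}
  B3 = {q0}
p0 ∈ B0, q0 ∈ B3 → different blocks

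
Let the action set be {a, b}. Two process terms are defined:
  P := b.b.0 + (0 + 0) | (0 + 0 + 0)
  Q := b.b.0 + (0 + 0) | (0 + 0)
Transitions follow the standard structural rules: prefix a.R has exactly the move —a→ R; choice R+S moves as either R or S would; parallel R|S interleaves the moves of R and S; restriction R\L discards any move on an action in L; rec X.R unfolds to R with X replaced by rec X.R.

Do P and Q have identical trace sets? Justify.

Reachable graph of P (3 states):
  u0 = b.b.0 + (0 + 0) | (0 + 0 + 0) → --b--▸ u1
  u1 = b.0 → --b--▸ u2
  u2 = 0 → ∅
Reachable graph of Q (3 states):
  v0 = b.b.0 + (0 + 0) | (0 + 0) → --b--▸ v1
  v1 = b.0 → --b--▸ v2
  v2 = 0 → ∅
Partition-refinement fixed point:
  B0 = {u0, v0}
  B1 = {u1, v1}
  B2 = {u2, v2}
u0 ∈ B0, v0 ∈ B0 → same block
Bisimilar ⇒ trace-equivalent.

traces(P) = traces(Q)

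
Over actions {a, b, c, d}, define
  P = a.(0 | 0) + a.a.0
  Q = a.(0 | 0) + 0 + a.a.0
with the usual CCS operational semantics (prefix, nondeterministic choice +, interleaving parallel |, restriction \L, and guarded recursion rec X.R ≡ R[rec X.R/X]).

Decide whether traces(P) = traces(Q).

LTS(P): 4 reachable states
  m0 = a.(0 | 0) + a.a.0 has moves -a-> m1, -a-> m2
  m1 = 0 | 0 has moves stopped
  m2 = a.0 has moves -a-> m3
  m3 = 0 has moves stopped
LTS(Q): 4 reachable states
  n0 = a.(0 | 0) + 0 + a.a.0 has moves -a-> n1, -a-> n2
  n1 = 0 | 0 has moves stopped
  n2 = a.0 has moves -a-> n3
  n3 = 0 has moves stopped
Bisimilarity quotient blocks:
  B0 = {m0, n0}
  B1 = {m1, m3, n1, n3}
  B2 = {m2, n2}
m0 ∈ B0, n0 ∈ B0 → same block
Bisimilar ⇒ trace-equivalent.

trace-equivalent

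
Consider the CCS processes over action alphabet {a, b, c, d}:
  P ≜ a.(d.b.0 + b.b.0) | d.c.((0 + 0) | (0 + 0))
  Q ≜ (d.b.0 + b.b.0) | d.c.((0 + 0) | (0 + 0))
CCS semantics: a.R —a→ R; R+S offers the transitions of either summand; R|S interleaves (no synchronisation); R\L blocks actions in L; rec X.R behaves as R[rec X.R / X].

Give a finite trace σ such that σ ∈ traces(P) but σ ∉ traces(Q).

LTS(P): 12 reachable states
  m0 = a.(d.b.0 + b.b.0) | d.c.((0 + 0) | (0 + 0)) has moves --a--▸ m1, --d--▸ m2
  m1 = (d.b.0 + b.b.0) | d.c.((0 + 0) | (0 + 0)) has moves --b--▸ m3, --d--▸ m3, --d--▸ m4
  m2 = a.(d.b.0 + b.b.0) | c.((0 + 0) | (0 + 0)) has moves --a--▸ m4, --c--▸ m5
  m3 = b.0 | d.c.((0 + 0) | (0 + 0)) has moves --b--▸ m6, --d--▸ m7
  m4 = (d.b.0 + b.b.0) | c.((0 + 0) | (0 + 0)) has moves --b--▸ m7, --c--▸ m8, --d--▸ m7
  m5 = a.(d.b.0 + b.b.0) | ((0 + 0) | (0 + 0)) has moves --a--▸ m8
  m6 = 0 | d.c.((0 + 0) | (0 + 0)) has moves --d--▸ m9
  m7 = b.0 | c.((0 + 0) | (0 + 0)) has moves --b--▸ m9, --c--▸ m10
  m8 = (d.b.0 + b.b.0) | ((0 + 0) | (0 + 0)) has moves --b--▸ m10, --d--▸ m10
  m9 = 0 | c.((0 + 0) | (0 + 0)) has moves --c--▸ m11
  m10 = b.0 | ((0 + 0) | (0 + 0)) has moves --b--▸ m11
  m11 = 0 | ((0 + 0) | (0 + 0)) has moves stopped
LTS(Q): 9 reachable states
  n0 = (d.b.0 + b.b.0) | d.c.((0 + 0) | (0 + 0)) has moves --b--▸ n1, --d--▸ n1, --d--▸ n2
  n1 = b.0 | d.c.((0 + 0) | (0 + 0)) has moves --b--▸ n3, --d--▸ n4
  n2 = (d.b.0 + b.b.0) | c.((0 + 0) | (0 + 0)) has moves --b--▸ n4, --c--▸ n5, --d--▸ n4
  n3 = 0 | d.c.((0 + 0) | (0 + 0)) has moves --d--▸ n6
  n4 = b.0 | c.((0 + 0) | (0 + 0)) has moves --b--▸ n6, --c--▸ n7
  n5 = (d.b.0 + b.b.0) | ((0 + 0) | (0 + 0)) has moves --b--▸ n7, --d--▸ n7
  n6 = 0 | c.((0 + 0) | (0 + 0)) has moves --c--▸ n8
  n7 = b.0 | ((0 + 0) | (0 + 0)) has moves --b--▸ n8
  n8 = 0 | ((0 + 0) | (0 + 0)) has moves stopped
Executing a from P (initial set {m0}):
  [1] a ⇒ {m1}
  P completes σ.
Executing a from Q (initial set {n0}):
  [1] a ⇒ ∅ (Q stuck)

a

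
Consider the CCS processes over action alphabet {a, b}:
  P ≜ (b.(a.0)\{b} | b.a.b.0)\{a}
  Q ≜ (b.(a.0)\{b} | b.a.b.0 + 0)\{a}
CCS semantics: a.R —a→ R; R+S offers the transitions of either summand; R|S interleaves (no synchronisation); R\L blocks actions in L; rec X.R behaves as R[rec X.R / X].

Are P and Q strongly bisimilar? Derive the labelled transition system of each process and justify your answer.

P ~ Q

LTS(P): 4 reachable states
  p0 = (b.(a.0)\{b} | b.a.b.0)\{a} ⊢ ··b··> p1, ··b··> p2
  p1 = ((a.0)\{b} | b.a.b.0)\{a} ⊢ ··b··> p3
  p2 = (b.(a.0)\{b} | a.b.0)\{a} ⊢ ··b··> p3
  p3 = ((a.0)\{b} | a.b.0)\{a} ⊢ ·
LTS(Q): 4 reachable states
  q0 = (b.(a.0)\{b} | b.a.b.0 + 0)\{a} ⊢ ··b··> q1, ··b··> q2
  q1 = ((a.0)\{b} | b.a.b.0)\{a} ⊢ ··b··> q3
  q2 = (b.(a.0)\{b} | a.b.0)\{a} ⊢ ··b··> q3
  q3 = ((a.0)\{b} | a.b.0)\{a} ⊢ ·
Partition-refinement fixed point:
  B0 = {p0, q0}
  B1 = {p1, p2, q1, q2}
  B2 = {p3, q3}
p0 ∈ B0, q0 ∈ B0 → same block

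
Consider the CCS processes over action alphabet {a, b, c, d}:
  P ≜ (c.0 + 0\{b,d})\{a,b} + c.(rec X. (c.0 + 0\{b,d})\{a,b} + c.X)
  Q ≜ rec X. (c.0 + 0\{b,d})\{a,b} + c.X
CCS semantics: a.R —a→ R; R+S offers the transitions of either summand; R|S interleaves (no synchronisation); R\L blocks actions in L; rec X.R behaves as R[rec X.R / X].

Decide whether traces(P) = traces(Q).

Reachable graph of P (3 states):
  s0 = (c.0 + 0\{b,d})\{a,b} + c.(rec X. (c.0 + 0\{b,d})\{a,b} + c.X) | —c→ s1, —c→ s2
  s1 = 0\{a,b} | deadlocked
  s2 = rec X. (c.0 + 0\{b,d})\{a,b} + c.X | —c→ s1, —c→ s2
Reachable graph of Q (2 states):
  t0 = rec X. (c.0 + 0\{b,d})\{a,b} + c.X | —c→ t0, —c→ t1
  t1 = 0\{a,b} | deadlocked
Partition-refinement fixed point:
  B0 = {s0, s2, t0}
  B1 = {s1, t1}
s0 ∈ B0, t0 ∈ B0 → same block
Bisimilar ⇒ trace-equivalent.

traces(P) = traces(Q)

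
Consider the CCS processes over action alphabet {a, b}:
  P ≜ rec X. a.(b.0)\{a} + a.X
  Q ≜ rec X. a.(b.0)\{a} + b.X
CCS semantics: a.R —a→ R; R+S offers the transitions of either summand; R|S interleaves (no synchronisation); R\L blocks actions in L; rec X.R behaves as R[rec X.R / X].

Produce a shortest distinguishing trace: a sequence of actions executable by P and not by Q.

aa

Reachable graph of P (3 states):
  p0 = rec X. a.(b.0)\{a} + a.X has moves ··a··> p0, ··a··> p1
  p1 = (b.0)\{a} has moves ··b··> p2
  p2 = 0\{a} has moves ·
Reachable graph of Q (3 states):
  q0 = rec X. a.(b.0)\{a} + b.X has moves ··a··> q1, ··b··> q0
  q1 = (b.0)\{a} has moves ··b··> q2
  q2 = 0\{a} has moves ·
Trace ⟨aa⟩ through P, begin at {p0}:
  [1] a ⇒ {p0, p1}
  [2] a ⇒ {p0, p1}
  P completes σ.
Trace ⟨aa⟩ through Q, begin at {q0}:
  [1] a ⇒ {q1}
  [2] a ⇒ no successor for Q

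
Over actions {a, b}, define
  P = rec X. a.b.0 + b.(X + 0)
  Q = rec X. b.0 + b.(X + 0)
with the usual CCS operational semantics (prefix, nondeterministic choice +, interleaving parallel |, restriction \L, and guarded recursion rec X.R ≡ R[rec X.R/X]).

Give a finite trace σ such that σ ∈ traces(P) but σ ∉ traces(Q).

a

LTS(P): 4 reachable states
  u0 = rec X. a.b.0 + b.(X + 0) ⊢ ··a··> u1, ··b··> u2
  u1 = b.0 ⊢ ··b··> u3
  u2 = (rec X. a.b.0 + b.(X + 0)) + 0 ⊢ ··a··> u1, ··b··> u2
  u3 = 0 ⊢ ·
LTS(Q): 3 reachable states
  v0 = rec X. b.0 + b.(X + 0) ⊢ ··b··> v1, ··b··> v2
  v1 = (rec X. b.0 + b.(X + 0)) + 0 ⊢ ··b··> v1, ··b··> v2
  v2 = 0 ⊢ ·
Run σ = ⟨a⟩ on P: start {u0}
  [1] a ⇒ {u1}
  — P admits the full trace.
Run σ = ⟨a⟩ on Q: start {v0}
  [1] a ⇒ ∅ (Q stuck)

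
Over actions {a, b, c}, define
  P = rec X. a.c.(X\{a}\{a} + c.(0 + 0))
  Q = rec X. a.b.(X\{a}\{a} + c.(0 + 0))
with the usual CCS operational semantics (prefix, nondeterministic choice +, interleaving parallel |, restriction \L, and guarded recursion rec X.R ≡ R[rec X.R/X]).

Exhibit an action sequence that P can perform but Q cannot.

ac

LTS(P): 4 reachable states
  p0 = rec X. a.c.(X\{a}\{a} + c.(0 + 0)) has moves --a--▸ p1
  p1 = c.((rec X. a.c.(X\{a}\{a} + c.(0 + 0)))\{a}\{a} + c.(0 + 0)) has moves --c--▸ p2
  p2 = (rec X. a.c.(X\{a}\{a} + c.(0 + 0)))\{a}\{a} + c.(0 + 0) has moves --c--▸ p3
  p3 = 0 + 0 has moves ∅
LTS(Q): 4 reachable states
  q0 = rec X. a.b.(X\{a}\{a} + c.(0 + 0)) has moves --a--▸ q1
  q1 = b.((rec X. a.b.(X\{a}\{a} + c.(0 + 0)))\{a}\{a} + c.(0 + 0)) has moves --b--▸ q2
  q2 = (rec X. a.b.(X\{a}\{a} + c.(0 + 0)))\{a}\{a} + c.(0 + 0) has moves --c--▸ q3
  q3 = 0 + 0 has moves ∅
Executing ac from P (initial set {p0}):
  after a @ step 1: {p1}
  after c @ step 2: {p2}
  P completes σ.
Executing ac from Q (initial set {q0}):
  after a @ step 1: {q1}
  after c @ step 2: ∅  — Q cannot continue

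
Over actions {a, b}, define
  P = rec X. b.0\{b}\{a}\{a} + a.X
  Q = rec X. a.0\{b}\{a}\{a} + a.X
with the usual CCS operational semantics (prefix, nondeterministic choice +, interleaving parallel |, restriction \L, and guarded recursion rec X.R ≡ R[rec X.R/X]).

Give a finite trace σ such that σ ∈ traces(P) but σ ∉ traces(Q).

Reachable graph of P (2 states):
  m0 = rec X. b.0\{b}\{a}\{a} + a.X ⊢ --a--▸ m0, --b--▸ m1
  m1 = 0\{b}\{a}\{a} ⊢ deadlocked
Reachable graph of Q (2 states):
  n0 = rec X. a.0\{b}\{a}\{a} + a.X ⊢ --a--▸ n0, --a--▸ n1
  n1 = 0\{b}\{a}\{a} ⊢ deadlocked
Executing b from P (initial set {m0}):
  [1] b ⇒ {m1}
  ✓ P
Executing b from Q (initial set {n0}):
  [1] b ⇒ ∅ (Q stuck)

b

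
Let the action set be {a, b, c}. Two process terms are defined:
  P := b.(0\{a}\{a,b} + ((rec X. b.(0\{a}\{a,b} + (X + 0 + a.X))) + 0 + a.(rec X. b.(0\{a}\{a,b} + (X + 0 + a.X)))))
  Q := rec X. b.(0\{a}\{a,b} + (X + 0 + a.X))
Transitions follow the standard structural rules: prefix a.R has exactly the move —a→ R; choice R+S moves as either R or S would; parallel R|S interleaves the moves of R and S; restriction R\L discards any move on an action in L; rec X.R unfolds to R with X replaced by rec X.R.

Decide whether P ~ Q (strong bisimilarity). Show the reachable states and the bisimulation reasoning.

LTS(P): 3 reachable states
  p0 = b.(0\{a}\{a,b} + ((rec X. b.(0\{a}\{a,b} + (X + 0 + a.X))) + 0 + a.(rec X. b.(0\{a}\{a,b} + (X + 0 + a.X))))) has moves -b-> p1
  p1 = 0\{a}\{a,b} + ((rec X. b.(0\{a}\{a,b} + (X + 0 + a.X))) + 0 + a.(rec X. b.(0\{a}\{a,b} + (X + 0 + a.X)))) has moves -a-> p2, -b-> p1
  p2 = rec X. b.(0\{a}\{a,b} + (X + 0 + a.X)) has moves -b-> p1
LTS(Q): 2 reachable states
  q0 = rec X. b.(0\{a}\{a,b} + (X + 0 + a.X)) has moves -b-> q1
  q1 = 0\{a}\{a,b} + ((rec X. b.(0\{a}\{a,b} + (X + 0 + a.X))) + 0 + a.(rec X. b.(0\{a}\{a,b} + (X + 0 + a.X)))) has moves -a-> q0, -b-> q1
Coarsest stable partition (strong bisimilarity classes):
  B0 = {p0, p2, q0}
  B1 = {p1, q1}
p0 ∈ B0, q0 ∈ B0 → same block

YES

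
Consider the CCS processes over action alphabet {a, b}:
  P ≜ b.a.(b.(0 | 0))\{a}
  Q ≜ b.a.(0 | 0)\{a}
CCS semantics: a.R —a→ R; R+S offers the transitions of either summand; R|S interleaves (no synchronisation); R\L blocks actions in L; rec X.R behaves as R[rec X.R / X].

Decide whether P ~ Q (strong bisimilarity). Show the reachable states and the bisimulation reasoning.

not bisimilar

P's transition system — 4 states:
  m0 = b.a.(b.(0 | 0))\{a} :: ··b··> m1
  m1 = a.(b.(0 | 0))\{a} :: ··a··> m2
  m2 = (b.(0 | 0))\{a} :: ··b··> m3
  m3 = (0 | 0)\{a} :: ·
Q's transition system — 3 states:
  n0 = b.a.(0 | 0)\{a} :: ··b··> n1
  n1 = a.(0 | 0)\{a} :: ··a··> n2
  n2 = (0 | 0)\{a} :: ·
Bisimilarity quotient blocks:
  B0 = {m0}
  B1 = {m1}
  B2 = {m2}
  B3 = {m3, n2}
  B4 = {n0}
  B5 = {n1}
m0 ∈ B0, n0 ∈ B4 → different blocks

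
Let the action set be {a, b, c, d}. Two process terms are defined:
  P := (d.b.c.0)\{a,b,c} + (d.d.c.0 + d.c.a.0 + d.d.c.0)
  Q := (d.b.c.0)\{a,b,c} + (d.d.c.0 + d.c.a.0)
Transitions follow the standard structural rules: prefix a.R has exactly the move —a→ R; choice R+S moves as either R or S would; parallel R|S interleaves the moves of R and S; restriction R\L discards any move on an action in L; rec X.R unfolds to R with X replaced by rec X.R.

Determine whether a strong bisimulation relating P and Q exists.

LTS(P): 7 reachable states
  s0 = (d.b.c.0)\{a,b,c} + (d.d.c.0 + d.c.a.0 + d.d.c.0) has moves —d→ s1, —d→ s2, —d→ s3
  s1 = (b.c.0)\{a,b,c} has moves deadlocked
  s2 = c.a.0 has moves —c→ s4
  s3 = d.c.0 has moves —d→ s5
  s4 = a.0 has moves —a→ s6
  s5 = c.0 has moves —c→ s6
  s6 = 0 has moves deadlocked
LTS(Q): 7 reachable states
  t0 = (d.b.c.0)\{a,b,c} + (d.d.c.0 + d.c.a.0) has moves —d→ t1, —d→ t2, —d→ t3
  t1 = (b.c.0)\{a,b,c} has moves deadlocked
  t2 = c.a.0 has moves —c→ t4
  t3 = d.c.0 has moves —d→ t5
  t4 = a.0 has moves —a→ t6
  t5 = c.0 has moves —c→ t6
  t6 = 0 has moves deadlocked
Partition-refinement fixed point:
  B0 = {s0, t0}
  B1 = {s3, t3}
  B2 = {s5, t5}
  B3 = {s1, s6, t1, t6}
  B4 = {s2, t2}
  B5 = {s4, t4}
s0 ∈ B0, t0 ∈ B0 → same block

P ~ Q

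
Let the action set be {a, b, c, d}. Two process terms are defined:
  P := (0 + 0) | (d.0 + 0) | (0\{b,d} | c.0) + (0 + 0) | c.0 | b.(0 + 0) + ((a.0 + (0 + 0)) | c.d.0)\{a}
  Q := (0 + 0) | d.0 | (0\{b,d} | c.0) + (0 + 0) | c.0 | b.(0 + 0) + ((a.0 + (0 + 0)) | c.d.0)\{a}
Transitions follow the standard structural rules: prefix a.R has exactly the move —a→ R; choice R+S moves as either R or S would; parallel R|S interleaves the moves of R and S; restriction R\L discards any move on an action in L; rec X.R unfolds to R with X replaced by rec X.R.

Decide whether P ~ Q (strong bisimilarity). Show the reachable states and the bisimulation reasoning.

Reachable graph of P (9 states):
  s0 = (0 + 0) | (d.0 + 0) | (0\{b,d} | c.0) + (0 + 0) | c.0 | b.(0 + 0) + ((a.0 + (0 + 0)) | c.d.0)\{a} :: —b→ s1, —c→ s2, —c→ s3, —c→ s4, —d→ s5
  s1 = (0 + 0) | c.0 | (0 + 0) :: —c→ s6
  s2 = ((a.0 + (0 + 0)) | d.0)\{a} :: —d→ s7
  s3 = (0 + 0) | (d.0 + 0) | (0\{b,d} | 0) :: —d→ s8
  s4 = (0 + 0) | 0 | b.(0 + 0) :: —b→ s6
  s5 = (0 + 0) | 0 | (0\{b,d} | c.0) :: —c→ s8
  s6 = (0 + 0) | 0 | (0 + 0) :: stopped
  s7 = ((a.0 + (0 + 0)) | 0)\{a} :: stopped
  s8 = (0 + 0) | 0 | (0\{b,d} | 0) :: stopped
Reachable graph of Q (9 states):
  t0 = (0 + 0) | d.0 | (0\{b,d} | c.0) + (0 + 0) | c.0 | b.(0 + 0) + ((a.0 + (0 + 0)) | c.d.0)\{a} :: —b→ t1, —c→ t2, —c→ t3, —c→ t4, —d→ t5
  t1 = (0 + 0) | c.0 | (0 + 0) :: —c→ t6
  t2 = ((a.0 + (0 + 0)) | d.0)\{a} :: —d→ t7
  t3 = (0 + 0) | 0 | b.(0 + 0) :: —b→ t6
  t4 = (0 + 0) | d.0 | (0\{b,d} | 0) :: —d→ t8
  t5 = (0 + 0) | 0 | (0\{b,d} | c.0) :: —c→ t8
  t6 = (0 + 0) | 0 | (0 + 0) :: stopped
  t7 = ((a.0 + (0 + 0)) | 0)\{a} :: stopped
  t8 = (0 + 0) | 0 | (0\{b,d} | 0) :: stopped
Partition-refinement fixed point:
  B0 = {s0, t0}
  B1 = {s1, s5, t1, t5}
  B2 = {s6, s7, s8, t6, t7, t8}
  B3 = {s2, s3, t2, t4}
  B4 = {s4, t3}
s0 ∈ B0, t0 ∈ B0 → same block

bisimilar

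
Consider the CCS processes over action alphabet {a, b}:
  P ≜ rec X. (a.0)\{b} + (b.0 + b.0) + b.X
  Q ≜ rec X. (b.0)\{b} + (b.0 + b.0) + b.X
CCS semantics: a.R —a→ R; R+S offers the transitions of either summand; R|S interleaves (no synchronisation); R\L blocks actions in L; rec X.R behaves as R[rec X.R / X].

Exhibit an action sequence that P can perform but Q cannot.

a

Reachable graph of P (3 states):
  m0 = rec X. (a.0)\{b} + (b.0 + b.0) + b.X | =a=> m1, =b=> m0, =b=> m2
  m1 = 0\{b} | (no moves)
  m2 = 0 | (no moves)
Reachable graph of Q (2 states):
  n0 = rec X. (b.0)\{b} + (b.0 + b.0) + b.X | =b=> n0, =b=> n1
  n1 = 0 | (no moves)
Run σ = ⟨a⟩ on P: start {m0}
  [1] a ⇒ {m1}
  — P admits the full trace.
Run σ = ⟨a⟩ on Q: start {n0}
  [1] a ⇒ ∅ (Q stuck)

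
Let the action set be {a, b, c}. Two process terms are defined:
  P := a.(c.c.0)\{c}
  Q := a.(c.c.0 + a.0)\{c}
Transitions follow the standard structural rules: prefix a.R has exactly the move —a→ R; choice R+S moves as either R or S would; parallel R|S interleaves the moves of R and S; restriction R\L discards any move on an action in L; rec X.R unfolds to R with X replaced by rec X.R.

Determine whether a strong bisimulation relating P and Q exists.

Reachable graph of P (2 states):
  m0 = a.(c.c.0)\{c} :: —a→ m1
  m1 = (c.c.0)\{c} :: (no moves)
Reachable graph of Q (3 states):
  n0 = a.(c.c.0 + a.0)\{c} :: —a→ n1
  n1 = (c.c.0 + a.0)\{c} :: —a→ n2
  n2 = 0\{c} :: (no moves)
Coarsest stable partition (strong bisimilarity classes):
  B0 = {m0, n1}
  B1 = {m1, n2}
  B2 = {n0}
m0 ∈ B0, n0 ∈ B2 → different blocks

P ≁ Q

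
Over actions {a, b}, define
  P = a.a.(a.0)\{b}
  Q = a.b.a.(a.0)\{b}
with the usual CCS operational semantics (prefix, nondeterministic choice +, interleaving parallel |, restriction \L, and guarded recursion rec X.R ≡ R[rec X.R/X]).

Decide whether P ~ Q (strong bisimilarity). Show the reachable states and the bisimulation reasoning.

Reachable graph of P (4 states):
  s0 = a.a.(a.0)\{b} has moves -a-> s1
  s1 = a.(a.0)\{b} has moves -a-> s2
  s2 = (a.0)\{b} has moves -a-> s3
  s3 = 0\{b} has moves deadlocked
Reachable graph of Q (5 states):
  t0 = a.b.a.(a.0)\{b} has moves -a-> t1
  t1 = b.a.(a.0)\{b} has moves -b-> t2
  t2 = a.(a.0)\{b} has moves -a-> t3
  t3 = (a.0)\{b} has moves -a-> t4
  t4 = 0\{b} has moves deadlocked
Partition-refinement fixed point:
  B0 = {s0}
  B1 = {s1, t2}
  B2 = {s2, t3}
  B3 = {s3, t4}
  B4 = {t0}
  B5 = {t1}
s0 ∈ B0, t0 ∈ B4 → different blocks

NO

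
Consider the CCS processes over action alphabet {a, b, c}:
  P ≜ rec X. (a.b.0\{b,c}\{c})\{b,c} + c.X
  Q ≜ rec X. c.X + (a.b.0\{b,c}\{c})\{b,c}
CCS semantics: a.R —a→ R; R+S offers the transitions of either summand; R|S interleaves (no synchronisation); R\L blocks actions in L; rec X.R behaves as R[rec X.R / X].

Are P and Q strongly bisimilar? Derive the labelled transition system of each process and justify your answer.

bisimilar

LTS(P): 2 reachable states
  p0 = rec X. (a.b.0\{b,c}\{c})\{b,c} + c.X has moves -a-> p1, -c-> p0
  p1 = (b.0\{b,c}\{c})\{b,c} has moves ∅
LTS(Q): 2 reachable states
  q0 = rec X. c.X + (a.b.0\{b,c}\{c})\{b,c} has moves -a-> q1, -c-> q0
  q1 = (b.0\{b,c}\{c})\{b,c} has moves ∅
Partition-refinement fixed point:
  B0 = {p0, q0}
  B1 = {p1, q1}
p0 ∈ B0, q0 ∈ B0 → same block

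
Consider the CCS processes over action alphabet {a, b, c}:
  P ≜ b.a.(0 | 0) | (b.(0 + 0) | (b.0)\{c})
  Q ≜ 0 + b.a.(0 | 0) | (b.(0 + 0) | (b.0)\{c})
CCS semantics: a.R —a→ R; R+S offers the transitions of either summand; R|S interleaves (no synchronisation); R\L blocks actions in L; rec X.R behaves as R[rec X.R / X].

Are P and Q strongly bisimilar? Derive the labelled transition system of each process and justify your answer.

P's transition system — 12 states:
  p0 = b.a.(0 | 0) | (b.(0 + 0) | (b.0)\{c}) has moves --b--▸ p1, --b--▸ p2, --b--▸ p3
  p1 = a.(0 | 0) | (b.(0 + 0) | (b.0)\{c}) has moves --a--▸ p4, --b--▸ p5, --b--▸ p6
  p2 = b.a.(0 | 0) | ((0 + 0) | (b.0)\{c}) has moves --b--▸ p5, --b--▸ p7
  p3 = b.a.(0 | 0) | (b.(0 + 0) | 0\{c}) has moves --b--▸ p6, --b--▸ p7
  p4 = 0 | 0 | (b.(0 + 0) | (b.0)\{c}) has moves --b--▸ p8, --b--▸ p9
  p5 = a.(0 | 0) | ((0 + 0) | (b.0)\{c}) has moves --a--▸ p8, --b--▸ p10
  p6 = a.(0 | 0) | (b.(0 + 0) | 0\{c}) has moves --a--▸ p9, --b--▸ p10
  p7 = b.a.(0 | 0) | ((0 + 0) | 0\{c}) has moves --b--▸ p10
  p8 = 0 | 0 | ((0 + 0) | (b.0)\{c}) has moves --b--▸ p11
  p9 = 0 | 0 | (b.(0 + 0) | 0\{c}) has moves --b--▸ p11
  p10 = a.(0 | 0) | ((0 + 0) | 0\{c}) has moves --a--▸ p11
  p11 = 0 | 0 | ((0 + 0) | 0\{c}) has moves ∅
Q's transition system — 12 states:
  q0 = 0 + b.a.(0 | 0) | (b.(0 + 0) | (b.0)\{c}) has moves --b--▸ q1, --b--▸ q2, --b--▸ q3
  q1 = a.(0 | 0) | (b.(0 + 0) | (b.0)\{c}) has moves --a--▸ q4, --b--▸ q5, --b--▸ q6
  q2 = b.a.(0 | 0) | ((0 + 0) | (b.0)\{c}) has moves --b--▸ q5, --b--▸ q7
  q3 = b.a.(0 | 0) | (b.(0 + 0) | 0\{c}) has moves --b--▸ q6, --b--▸ q7
  q4 = 0 | 0 | (b.(0 + 0) | (b.0)\{c}) has moves --b--▸ q8, --b--▸ q9
  q5 = a.(0 | 0) | ((0 + 0) | (b.0)\{c}) has moves --a--▸ q8, --b--▸ q10
  q6 = a.(0 | 0) | (b.(0 + 0) | 0\{c}) has moves --a--▸ q9, --b--▸ q10
  q7 = b.a.(0 | 0) | ((0 + 0) | 0\{c}) has moves --b--▸ q10
  q8 = 0 | 0 | ((0 + 0) | (b.0)\{c}) has moves --b--▸ q11
  q9 = 0 | 0 | (b.(0 + 0) | 0\{c}) has moves --b--▸ q11
  q10 = a.(0 | 0) | ((0 + 0) | 0\{c}) has moves --a--▸ q11
  q11 = 0 | 0 | ((0 + 0) | 0\{c}) has moves ∅
Coarsest stable partition (strong bisimilarity classes):
  B0 = {p0, q0}
  B1 = {p2, p3, q2, q3}
  B2 = {p7, q7}
  B3 = {p10, q10}
  B4 = {p11, q11}
  B5 = {p5, p6, q5, q6}
  B6 = {p8, p9, q8, q9}
  B7 = {p1, q1}
  B8 = {p4, q4}
p0 ∈ B0, q0 ∈ B0 → same block

bisimilar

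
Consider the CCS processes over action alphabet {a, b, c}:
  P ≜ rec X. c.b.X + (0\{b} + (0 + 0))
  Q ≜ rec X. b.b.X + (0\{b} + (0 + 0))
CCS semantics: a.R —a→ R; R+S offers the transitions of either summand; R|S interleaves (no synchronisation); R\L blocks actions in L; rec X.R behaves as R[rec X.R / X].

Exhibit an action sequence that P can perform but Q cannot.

c

Reachable graph of P (2 states):
  u0 = rec X. c.b.X + (0\{b} + (0 + 0)) → --c--▸ u1
  u1 = b.(rec X. c.b.X + (0\{b} + (0 + 0))) → --b--▸ u0
Reachable graph of Q (2 states):
  v0 = rec X. b.b.X + (0\{b} + (0 + 0)) → --b--▸ v1
  v1 = b.(rec X. b.b.X + (0\{b} + (0 + 0))) → --b--▸ v0
Run σ = ⟨c⟩ on P: start {u0}
  [1] c ⇒ {u1}
  ✓ P
Run σ = ⟨c⟩ on Q: start {v0}
  [1] c ⇒ ∅  — Q cannot continue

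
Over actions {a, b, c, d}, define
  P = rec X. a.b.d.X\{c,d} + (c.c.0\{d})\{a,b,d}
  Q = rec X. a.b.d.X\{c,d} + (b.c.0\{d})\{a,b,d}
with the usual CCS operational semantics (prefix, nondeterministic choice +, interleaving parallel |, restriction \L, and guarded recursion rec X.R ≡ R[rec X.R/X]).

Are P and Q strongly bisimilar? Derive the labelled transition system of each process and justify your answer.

P ≁ Q

Reachable graph of P (8 states):
  s0 = rec X. a.b.d.X\{c,d} + (c.c.0\{d})\{a,b,d} ⊢ =a=> s1, =c=> s2
  s1 = b.d.(rec X. a.b.d.X\{c,d} + (c.c.0\{d})\{a,b,d})\{c,d} ⊢ =b=> s3
  s2 = (c.0\{d})\{a,b,d} ⊢ =c=> s4
  s3 = d.(rec X. a.b.d.X\{c,d} + (c.c.0\{d})\{a,b,d})\{c,d} ⊢ =d=> s5
  s4 = 0\{d}\{a,b,d} ⊢ ·
  s5 = (rec X. a.b.d.X\{c,d} + (c.c.0\{d})\{a,b,d})\{c,d} ⊢ =a=> s6
  s6 = (b.d.(rec X. a.b.d.X\{c,d} + (c.c.0\{d})\{a,b,d})\{c,d})\{c,d} ⊢ =b=> s7
  s7 = (d.(rec X. a.b.d.X\{c,d} + (c.c.0\{d})\{a,b,d})\{c,d})\{c,d} ⊢ ·
Reachable graph of Q (6 states):
  t0 = rec X. a.b.d.X\{c,d} + (b.c.0\{d})\{a,b,d} ⊢ =a=> t1
  t1 = b.d.(rec X. a.b.d.X\{c,d} + (b.c.0\{d})\{a,b,d})\{c,d} ⊢ =b=> t2
  t2 = d.(rec X. a.b.d.X\{c,d} + (b.c.0\{d})\{a,b,d})\{c,d} ⊢ =d=> t3
  t3 = (rec X. a.b.d.X\{c,d} + (b.c.0\{d})\{a,b,d})\{c,d} ⊢ =a=> t4
  t4 = (b.d.(rec X. a.b.d.X\{c,d} + (b.c.0\{d})\{a,b,d})\{c,d})\{c,d} ⊢ =b=> t5
  t5 = (d.(rec X. a.b.d.X\{c,d} + (b.c.0\{d})\{a,b,d})\{c,d})\{c,d} ⊢ ·
Partition-refinement fixed point:
  B0 = {s0}
  B1 = {s1, t1}
  B2 = {s3, t2}
  B3 = {s5, t3}
  B4 = {s6, t4}
  B5 = {s4, s7, t5}
  B6 = {s2}
  B7 = {t0}
s0 ∈ B0, t0 ∈ B7 → different blocks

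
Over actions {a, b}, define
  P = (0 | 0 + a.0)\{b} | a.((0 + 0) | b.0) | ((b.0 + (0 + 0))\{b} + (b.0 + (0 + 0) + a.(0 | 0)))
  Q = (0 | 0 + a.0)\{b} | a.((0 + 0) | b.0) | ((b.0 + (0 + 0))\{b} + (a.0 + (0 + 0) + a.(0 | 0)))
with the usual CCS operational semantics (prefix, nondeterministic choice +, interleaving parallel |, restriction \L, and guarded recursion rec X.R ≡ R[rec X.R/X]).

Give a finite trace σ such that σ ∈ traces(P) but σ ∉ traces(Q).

P's transition system — 18 states:
  u0 = (0 | 0 + a.0)\{b} | a.((0 + 0) | b.0) | ((b.0 + (0 + 0))\{b} + (b.0 + (0 + 0) + a.(0 | 0))) :: -a-> u1, -a-> u2, -a-> u3, -b-> u4
  u1 = (0 | 0 + a.0)\{b} | ((0 + 0) | b.0) | ((b.0 + (0 + 0))\{b} + (b.0 + (0 + 0) + a.(0 | 0))) :: -a-> u5, -a-> u6, -b-> u7, -b-> u8
  u2 = (0 | 0 + a.0)\{b} | a.((0 + 0) | b.0) | (0 | 0) :: -a-> u5, -a-> u9
  u3 = 0\{b} | a.((0 + 0) | b.0) | ((b.0 + (0 + 0))\{b} + (b.0 + (0 + 0) + a.(0 | 0))) :: -a-> u6, -a-> u9, -b-> u10
  u4 = (0 | 0 + a.0)\{b} | a.((0 + 0) | b.0) | 0 :: -a-> u10, -a-> u8
  u5 = (0 | 0 + a.0)\{b} | ((0 + 0) | b.0) | (0 | 0) :: -a-> u11, -b-> u12
  u6 = 0\{b} | ((0 + 0) | b.0) | ((b.0 + (0 + 0))\{b} + (b.0 + (0 + 0) + a.(0 | 0))) :: -a-> u11, -b-> u13, -b-> u14
  u7 = (0 | 0 + a.0)\{b} | ((0 + 0) | 0) | ((b.0 + (0 + 0))\{b} + (b.0 + (0 + 0) + a.(0 | 0))) :: -a-> u12, -a-> u13, -b-> u15
  u8 = (0 | 0 + a.0)\{b} | ((0 + 0) | b.0) | 0 :: -a-> u14, -b-> u15
  u9 = 0\{b} | a.((0 + 0) | b.0) | (0 | 0) :: -a-> u11
  u10 = 0\{b} | a.((0 + 0) | b.0) | 0 :: -a-> u14
  u11 = 0\{b} | ((0 + 0) | b.0) | (0 | 0) :: -b-> u16
  u12 = (0 | 0 + a.0)\{b} | ((0 + 0) | 0) | (0 | 0) :: -a-> u16
  u13 = 0\{b} | ((0 + 0) | 0) | ((b.0 + (0 + 0))\{b} + (b.0 + (0 + 0) + a.(0 | 0))) :: -a-> u16, -b-> u17
  u14 = 0\{b} | ((0 + 0) | b.0) | 0 :: -b-> u17
  u15 = (0 | 0 + a.0)\{b} | ((0 + 0) | 0) | 0 :: -a-> u17
  u16 = 0\{b} | ((0 + 0) | 0) | (0 | 0) :: ∅
  u17 = 0\{b} | ((0 + 0) | 0) | 0 :: ∅
Q's transition system — 18 states:
  v0 = (0 | 0 + a.0)\{b} | a.((0 + 0) | b.0) | ((b.0 + (0 + 0))\{b} + (a.0 + (0 + 0) + a.(0 | 0))) :: -a-> v1, -a-> v2, -a-> v3, -a-> v4
  v1 = (0 | 0 + a.0)\{b} | ((0 + 0) | b.0) | ((b.0 + (0 + 0))\{b} + (a.0 + (0 + 0) + a.(0 | 0))) :: -a-> v5, -a-> v6, -a-> v7, -b-> v8
  v2 = (0 | 0 + a.0)\{b} | a.((0 + 0) | b.0) | (0 | 0) :: -a-> v5, -a-> v9
  v3 = (0 | 0 + a.0)\{b} | a.((0 + 0) | b.0) | 0 :: -a-> v10, -a-> v6
  v4 = 0\{b} | a.((0 + 0) | b.0) | ((b.0 + (0 + 0))\{b} + (a.0 + (0 + 0) + a.(0 | 0))) :: -a-> v10, -a-> v7, -a-> v9
  v5 = (0 | 0 + a.0)\{b} | ((0 + 0) | b.0) | (0 | 0) :: -a-> v11, -b-> v12
  v6 = (0 | 0 + a.0)\{b} | ((0 + 0) | b.0) | 0 :: -a-> v13, -b-> v14
  v7 = 0\{b} | ((0 + 0) | b.0) | ((b.0 + (0 + 0))\{b} + (a.0 + (0 + 0) + a.(0 | 0))) :: -a-> v11, -a-> v13, -b-> v15
  v8 = (0 | 0 + a.0)\{b} | ((0 + 0) | 0) | ((b.0 + (0 + 0))\{b} + (a.0 + (0 + 0) + a.(0 | 0))) :: -a-> v12, -a-> v14, -a-> v15
  v9 = 0\{b} | a.((0 + 0) | b.0) | (0 | 0) :: -a-> v11
  v10 = 0\{b} | a.((0 + 0) | b.0) | 0 :: -a-> v13
  v11 = 0\{b} | ((0 + 0) | b.0) | (0 | 0) :: -b-> v16
  v12 = (0 | 0 + a.0)\{b} | ((0 + 0) | 0) | (0 | 0) :: -a-> v16
  v13 = 0\{b} | ((0 + 0) | b.0) | 0 :: -b-> v17
  v14 = (0 | 0 + a.0)\{b} | ((0 + 0) | 0) | 0 :: -a-> v17
  v15 = 0\{b} | ((0 + 0) | 0) | ((b.0 + (0 + 0))\{b} + (a.0 + (0 + 0) + a.(0 | 0))) :: -a-> v16, -a-> v17
  v16 = 0\{b} | ((0 + 0) | 0) | (0 | 0) :: ∅
  v17 = 0\{b} | ((0 + 0) | 0) | 0 :: ∅
Trace ⟨b⟩ through P, begin at {u0}:
  [1] b ⇒ {u4}
  P completes σ.
Trace ⟨b⟩ through Q, begin at {v0}:
  [1] b ⇒ ∅  — Q cannot continue

b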